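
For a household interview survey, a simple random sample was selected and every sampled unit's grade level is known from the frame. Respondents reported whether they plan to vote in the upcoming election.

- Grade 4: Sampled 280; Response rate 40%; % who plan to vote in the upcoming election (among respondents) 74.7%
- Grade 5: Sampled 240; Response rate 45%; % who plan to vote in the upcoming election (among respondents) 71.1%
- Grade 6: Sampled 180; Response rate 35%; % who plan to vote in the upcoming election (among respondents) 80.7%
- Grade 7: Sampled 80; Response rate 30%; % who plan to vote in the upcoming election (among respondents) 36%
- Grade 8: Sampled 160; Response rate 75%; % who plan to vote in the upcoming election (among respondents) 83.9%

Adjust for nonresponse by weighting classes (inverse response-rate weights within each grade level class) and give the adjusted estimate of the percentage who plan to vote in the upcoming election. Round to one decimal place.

Inverse-response-rate weighting restores each class to its sampled count, so class totals weight by n_sampled:
  Grade 4: 280 × 74.7 = 20,916
  Grade 5: 240 × 71.1 = 17,064
  Grade 6: 180 × 80.7 = 14,526
  Grade 7: 80 × 36 = 2880
  Grade 8: 160 × 83.9 = 13,424
Adjusted estimate = 68,810 / 940 = 73.2021 → 73.2%.

73.2%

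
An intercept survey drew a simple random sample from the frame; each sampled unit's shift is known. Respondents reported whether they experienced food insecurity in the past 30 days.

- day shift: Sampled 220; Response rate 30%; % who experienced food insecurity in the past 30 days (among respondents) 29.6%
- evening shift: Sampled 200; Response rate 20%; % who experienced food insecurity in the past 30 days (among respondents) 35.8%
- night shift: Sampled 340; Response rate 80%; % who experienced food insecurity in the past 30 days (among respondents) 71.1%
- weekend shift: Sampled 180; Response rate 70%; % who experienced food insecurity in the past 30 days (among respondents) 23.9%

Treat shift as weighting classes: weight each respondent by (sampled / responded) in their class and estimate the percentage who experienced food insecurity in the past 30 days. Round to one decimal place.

44.8%

Weighting each respondent by the inverse class response rate inflates each class back to its sampled size, so the class weight is n_sampled:
  day shift: 220 × 29.6 = 6512
  evening shift: 200 × 35.8 = 7160
  night shift: 340 × 71.1 = 24174
  weekend shift: 180 × 23.9 = 4302
Adjusted estimate = 42148 / 940 = 44.8383 → 44.8%.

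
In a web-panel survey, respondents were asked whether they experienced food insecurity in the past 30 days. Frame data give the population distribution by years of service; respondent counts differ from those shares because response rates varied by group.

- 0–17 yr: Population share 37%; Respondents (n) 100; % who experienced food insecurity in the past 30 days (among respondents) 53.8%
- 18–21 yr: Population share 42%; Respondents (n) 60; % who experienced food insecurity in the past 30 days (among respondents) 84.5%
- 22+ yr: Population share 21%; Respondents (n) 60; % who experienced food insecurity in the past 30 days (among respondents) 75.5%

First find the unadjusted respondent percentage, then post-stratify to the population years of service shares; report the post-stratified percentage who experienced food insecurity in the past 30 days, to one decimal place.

71.3%

Naive respondent-only estimate (weights = respondent counts):
  (100/220)×53.8 + (60/220)×84.5 + (60/220)×75.5 = 68.0909%
Reweighting by population years of service shares:
  0.37×53.8 + 0.42×84.5 + 0.21×75.5 = 71.251%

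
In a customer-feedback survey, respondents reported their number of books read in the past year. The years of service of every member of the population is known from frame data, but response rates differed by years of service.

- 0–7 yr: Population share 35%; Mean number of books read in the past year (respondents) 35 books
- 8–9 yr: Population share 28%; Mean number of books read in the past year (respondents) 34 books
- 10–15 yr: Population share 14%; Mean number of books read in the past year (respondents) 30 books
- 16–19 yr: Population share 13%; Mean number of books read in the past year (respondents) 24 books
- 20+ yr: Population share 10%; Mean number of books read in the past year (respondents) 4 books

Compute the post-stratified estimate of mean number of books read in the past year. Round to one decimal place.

29.5

Each cell contributes population-share × respondent value:
  0–7 yr: 0.35 × 35 = 12.25
  8–9 yr: 0.28 × 34 = 9.52
  10–15 yr: 0.14 × 30 = 4.2
  16–19 yr: 0.13 × 24 = 3.12
  20+ yr: 0.1 × 4 = 0.4
Post-stratified estimate = 29.49 → 29.5.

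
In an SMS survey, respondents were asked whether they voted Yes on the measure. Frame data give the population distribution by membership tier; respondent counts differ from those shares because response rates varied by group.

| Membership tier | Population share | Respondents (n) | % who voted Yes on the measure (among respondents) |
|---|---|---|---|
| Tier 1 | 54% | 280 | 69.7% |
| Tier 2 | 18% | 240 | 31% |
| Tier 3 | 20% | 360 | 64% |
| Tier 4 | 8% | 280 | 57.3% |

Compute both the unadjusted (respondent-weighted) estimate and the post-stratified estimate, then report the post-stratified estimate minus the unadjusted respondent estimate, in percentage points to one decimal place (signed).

Naive respondent-only estimate (weights = respondent counts):
  (280/1160)×69.7 + (240/1160)×31 + (360/1160)×64 + (280/1160)×57.3 = 56.931%
Post-stratified estimate weights by population shares:
  0.54×69.7 + 0.18×31 + 0.2×64 + 0.08×57.3 = 60.602%
Difference = 60.602 − 56.931 = 3.671 pp.

+3.7 percentage points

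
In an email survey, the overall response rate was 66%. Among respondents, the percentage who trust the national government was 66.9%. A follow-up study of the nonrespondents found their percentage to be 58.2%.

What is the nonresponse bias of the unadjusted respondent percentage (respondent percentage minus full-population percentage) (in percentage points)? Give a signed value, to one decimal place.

+3.0 percentage points

Nonresponse fraction = 1 − 0.66 = 0.34.
Bias = (nonresponse fraction) × (respondent percentage − nonrespondent percentage)
     = 0.34 × (66.9 − 58.2) = 0.34 × 8.7 = 2.958.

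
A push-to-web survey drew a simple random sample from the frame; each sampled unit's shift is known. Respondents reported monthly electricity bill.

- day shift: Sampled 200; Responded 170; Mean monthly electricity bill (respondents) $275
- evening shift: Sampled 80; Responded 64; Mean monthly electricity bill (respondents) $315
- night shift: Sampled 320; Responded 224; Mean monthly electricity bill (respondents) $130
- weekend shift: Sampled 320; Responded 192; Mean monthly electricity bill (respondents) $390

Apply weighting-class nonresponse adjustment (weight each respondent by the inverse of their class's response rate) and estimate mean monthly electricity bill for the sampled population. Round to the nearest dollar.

Response rates by class: day shift 170/200 = 85%, evening shift 64/80 = 80%, night shift 224/320 = 70%, weekend shift 192/320 = 60%.
Each respondent's weight = sampled/responded in their class; summing within a class gives n_sampled, so:
  day shift: 200 × 275 = 55,000
  evening shift: 80 × 315 = 25,200
  night shift: 320 × 130 = 41,600
  weekend shift: 320 × 390 = 124,800
Adjusted estimate = 246,600 / 920 = 268.043 → $268.

$268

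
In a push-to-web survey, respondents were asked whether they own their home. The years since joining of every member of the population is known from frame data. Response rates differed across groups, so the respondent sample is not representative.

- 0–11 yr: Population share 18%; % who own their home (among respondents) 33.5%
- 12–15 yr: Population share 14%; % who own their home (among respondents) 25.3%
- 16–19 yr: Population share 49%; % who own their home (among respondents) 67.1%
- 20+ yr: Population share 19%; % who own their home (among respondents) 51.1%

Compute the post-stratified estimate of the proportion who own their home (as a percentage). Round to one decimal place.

52.2%

Weight each group's respondent value by its population share:
  0–11 yr: 0.18 × 33.5 = 6.03
  12–15 yr: 0.14 × 25.3 = 3.542
  16–19 yr: 0.49 × 67.1 = 32.879
  20+ yr: 0.19 × 51.1 = 9.709
Post-stratified estimate = 52.16 → 52.2%.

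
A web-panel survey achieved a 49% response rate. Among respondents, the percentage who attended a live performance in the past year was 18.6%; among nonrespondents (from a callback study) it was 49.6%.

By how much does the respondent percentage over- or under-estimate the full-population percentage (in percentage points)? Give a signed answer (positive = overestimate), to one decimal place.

Nonresponse fraction = 1 − 0.49 = 0.51.
Bias = (nonresponse fraction) × (respondent percentage − nonrespondent percentage)
     = 0.51 × (18.6 − 49.6) = 0.51 × -31 = -15.81.

-15.8 percentage points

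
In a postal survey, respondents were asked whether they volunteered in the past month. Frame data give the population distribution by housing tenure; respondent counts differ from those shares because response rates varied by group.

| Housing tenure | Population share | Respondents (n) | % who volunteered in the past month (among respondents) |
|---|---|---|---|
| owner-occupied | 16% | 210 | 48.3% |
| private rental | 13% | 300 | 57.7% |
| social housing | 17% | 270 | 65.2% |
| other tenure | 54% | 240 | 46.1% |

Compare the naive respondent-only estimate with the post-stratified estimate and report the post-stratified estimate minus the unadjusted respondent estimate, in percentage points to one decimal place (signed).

Naive respondent-only estimate (weights = respondent counts):
  (210/1020)×48.3 + (300/1020)×57.7 + (270/1020)×65.2 + (240/1020)×46.1 = 55.0206%
Reweighting by population housing tenure shares:
  0.16×48.3 + 0.13×57.7 + 0.17×65.2 + 0.54×46.1 = 51.207%
Difference = 51.207 − 55.0206 = -3.8136 pp.

-3.8 percentage points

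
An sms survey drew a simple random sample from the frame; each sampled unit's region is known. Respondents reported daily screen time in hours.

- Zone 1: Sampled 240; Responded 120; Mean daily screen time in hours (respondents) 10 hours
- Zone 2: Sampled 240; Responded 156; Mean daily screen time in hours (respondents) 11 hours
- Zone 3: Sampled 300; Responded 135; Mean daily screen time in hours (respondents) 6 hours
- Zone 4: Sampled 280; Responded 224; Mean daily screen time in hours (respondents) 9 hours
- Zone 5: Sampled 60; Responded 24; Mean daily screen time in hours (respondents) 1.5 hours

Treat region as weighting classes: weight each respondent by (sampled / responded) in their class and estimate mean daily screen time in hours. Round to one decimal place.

8.4

Class response rates: Zone 1 120/240 = 50%, Zone 2 156/240 = 65%, Zone 3 135/300 = 45%, Zone 4 224/280 = 80%, Zone 5 24/60 = 40%.
With weight = n_sampled/n_responded per class, the weighted class total is n_sampled:
  Zone 1: 240 × 10 = 2400
  Zone 2: 240 × 11 = 2640
  Zone 3: 300 × 6 = 1800
  Zone 4: 280 × 9 = 2520
  Zone 5: 60 × 1.5 = 90
Adjusted estimate = 9450 / 1,120 = 8.4375 → 8.4.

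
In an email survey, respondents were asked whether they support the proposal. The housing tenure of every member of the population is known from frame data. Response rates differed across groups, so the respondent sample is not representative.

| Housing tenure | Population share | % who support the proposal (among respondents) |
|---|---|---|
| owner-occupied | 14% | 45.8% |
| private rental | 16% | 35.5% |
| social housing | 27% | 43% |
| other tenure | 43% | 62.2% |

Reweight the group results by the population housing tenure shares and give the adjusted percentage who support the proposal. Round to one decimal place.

Post-stratification weights by population share, not respondent share:
  owner-occupied: 0.14 × 45.8 = 6.412
  private rental: 0.16 × 35.5 = 5.68
  social housing: 0.27 × 43 = 11.61
  other tenure: 0.43 × 62.2 = 26.746
Post-stratified estimate = 50.448 → 50.4%.

50.4%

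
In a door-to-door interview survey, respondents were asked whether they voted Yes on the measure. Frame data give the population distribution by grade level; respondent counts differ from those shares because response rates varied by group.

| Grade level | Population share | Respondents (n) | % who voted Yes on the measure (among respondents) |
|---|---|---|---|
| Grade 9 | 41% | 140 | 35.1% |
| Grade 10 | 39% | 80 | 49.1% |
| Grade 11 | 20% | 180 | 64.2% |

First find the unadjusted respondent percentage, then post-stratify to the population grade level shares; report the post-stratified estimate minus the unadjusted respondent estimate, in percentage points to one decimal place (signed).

-4.6 percentage points

Unadjusted (pooled respondent) estimate weights by respondent counts:
  (140/400)×35.1 + (80/400)×49.1 + (180/400)×64.2 = 50.995%
Post-stratifying to population shares instead:
  0.41×35.1 + 0.39×49.1 + 0.2×64.2 = 46.38%
Difference = 46.38 − 50.995 = -4.615 pp.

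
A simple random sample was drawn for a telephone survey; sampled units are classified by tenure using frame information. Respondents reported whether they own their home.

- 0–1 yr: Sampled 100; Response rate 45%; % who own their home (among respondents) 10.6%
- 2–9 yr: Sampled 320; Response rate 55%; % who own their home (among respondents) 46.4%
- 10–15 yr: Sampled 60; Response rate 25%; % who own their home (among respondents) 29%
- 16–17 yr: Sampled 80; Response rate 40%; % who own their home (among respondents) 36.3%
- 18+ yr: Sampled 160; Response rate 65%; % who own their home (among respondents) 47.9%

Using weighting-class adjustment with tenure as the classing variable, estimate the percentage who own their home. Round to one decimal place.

Weighting each respondent by the inverse class response rate inflates each class back to its sampled size, so the class weight is n_sampled:
  0–1 yr: 100 × 10.6 = 1060
  2–9 yr: 320 × 46.4 = 14,848
  10–15 yr: 60 × 29 = 1740
  16–17 yr: 80 × 36.3 = 2904
  18+ yr: 160 × 47.9 = 7664
Adjusted estimate = 28,216 / 720 = 39.1889 → 39.2%.

39.2%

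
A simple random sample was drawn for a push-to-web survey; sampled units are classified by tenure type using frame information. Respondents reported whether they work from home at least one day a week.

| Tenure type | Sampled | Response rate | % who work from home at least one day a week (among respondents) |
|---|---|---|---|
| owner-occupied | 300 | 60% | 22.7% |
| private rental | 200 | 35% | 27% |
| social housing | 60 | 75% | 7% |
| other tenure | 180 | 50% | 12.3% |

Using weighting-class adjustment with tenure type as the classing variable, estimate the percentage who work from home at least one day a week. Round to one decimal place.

Each respondent's weight = sampled/responded in their class; summing within a class gives n_sampled, so:
  owner-occupied: 300 × 22.7 = 6810
  private rental: 200 × 27 = 5400
  social housing: 60 × 7 = 420
  other tenure: 180 × 12.3 = 2214
Adjusted estimate = 14,844 / 740 = 20.0595 → 20.1%.

20.1%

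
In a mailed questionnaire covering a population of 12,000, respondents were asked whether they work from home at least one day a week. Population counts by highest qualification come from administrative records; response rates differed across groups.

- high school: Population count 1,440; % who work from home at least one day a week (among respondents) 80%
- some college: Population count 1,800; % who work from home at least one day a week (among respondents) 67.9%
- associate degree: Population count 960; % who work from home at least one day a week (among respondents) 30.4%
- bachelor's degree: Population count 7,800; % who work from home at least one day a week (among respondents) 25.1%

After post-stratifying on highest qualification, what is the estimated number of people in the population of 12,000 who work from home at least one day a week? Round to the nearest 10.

4,620

Estimated count per cell = population count × respondent percentage:
  high school: 1,440 × 80% = 1152
  some college: 1,800 × 67.9% = 1222.2
  associate degree: 960 × 30.4% = 291.84
  bachelor's degree: 7,800 × 25.1% = 1957.8
Estimated total = 4623.84 → 4,620.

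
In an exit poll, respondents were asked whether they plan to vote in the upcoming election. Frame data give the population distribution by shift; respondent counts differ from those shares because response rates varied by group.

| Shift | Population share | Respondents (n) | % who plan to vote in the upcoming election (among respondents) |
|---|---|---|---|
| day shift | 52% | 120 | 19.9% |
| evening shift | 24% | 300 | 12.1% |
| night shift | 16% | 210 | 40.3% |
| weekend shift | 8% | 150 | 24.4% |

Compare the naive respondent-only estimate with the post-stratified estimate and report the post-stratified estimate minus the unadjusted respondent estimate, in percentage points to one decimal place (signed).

Naive respondent-only estimate (weights = respondent counts):
  (120/780)×19.9 + (300/780)×12.1 + (210/780)×40.3 + (150/780)×24.4 = 23.2577%
Post-stratifying to population shares instead:
  0.52×19.9 + 0.24×12.1 + 0.16×40.3 + 0.08×24.4 = 21.652%
Difference = 21.652 − 23.2577 = -1.6057 pp.

-1.6 percentage points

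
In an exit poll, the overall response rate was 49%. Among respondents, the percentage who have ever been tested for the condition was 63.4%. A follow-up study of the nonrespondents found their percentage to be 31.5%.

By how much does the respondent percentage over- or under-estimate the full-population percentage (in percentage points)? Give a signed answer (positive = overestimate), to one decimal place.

+16.3 percentage points

Nonresponse fraction = 1 − 0.49 = 0.51.
Bias = (nonresponse fraction) × (respondent percentage − nonrespondent percentage)
     = 0.51 × (63.4 − 31.5) = 0.51 × 31.9 = 16.269.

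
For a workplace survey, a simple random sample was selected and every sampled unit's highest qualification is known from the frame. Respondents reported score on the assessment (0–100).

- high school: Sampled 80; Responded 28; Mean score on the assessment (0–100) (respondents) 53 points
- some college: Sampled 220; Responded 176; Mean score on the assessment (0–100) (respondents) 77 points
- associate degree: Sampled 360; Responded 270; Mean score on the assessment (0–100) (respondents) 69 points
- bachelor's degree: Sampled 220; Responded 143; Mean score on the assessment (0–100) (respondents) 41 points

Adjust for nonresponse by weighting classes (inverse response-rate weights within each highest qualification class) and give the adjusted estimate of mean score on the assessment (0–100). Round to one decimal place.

62.5

Response rates by class: high school 28/80 = 35%, some college 176/220 = 80%, associate degree 270/360 = 75%, bachelor's degree 143/220 = 65%.
Inverse-response-rate weighting restores each class to its sampled count, so class totals weight by n_sampled:
  high school: 80 × 53 = 4240
  some college: 220 × 77 = 16,940
  associate degree: 360 × 69 = 24,840
  bachelor's degree: 220 × 41 = 9020
Adjusted estimate = 55,040 / 880 = 62.5455 → 62.5.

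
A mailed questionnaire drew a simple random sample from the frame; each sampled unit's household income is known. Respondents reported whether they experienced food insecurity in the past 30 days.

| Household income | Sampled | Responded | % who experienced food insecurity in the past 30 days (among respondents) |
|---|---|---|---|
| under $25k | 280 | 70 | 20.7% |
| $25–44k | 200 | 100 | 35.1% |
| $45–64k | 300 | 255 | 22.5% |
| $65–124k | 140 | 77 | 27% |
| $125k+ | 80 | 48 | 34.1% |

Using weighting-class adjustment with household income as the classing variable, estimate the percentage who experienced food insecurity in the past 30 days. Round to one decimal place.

Response rates by class: under $25k 70/280 = 25%, $25–44k 100/200 = 50%, $45–64k 255/300 = 85%, $65–124k 77/140 = 55%, $125k+ 48/80 = 60%.
Weighting each respondent by the inverse class response rate inflates each class back to its sampled size, so the class weight is n_sampled:
  under $25k: 280 × 20.7 = 5796
  $25–44k: 200 × 35.1 = 7020
  $45–64k: 300 × 22.5 = 6750
  $65–124k: 140 × 27 = 3780
  $125k+: 80 × 34.1 = 2728
Adjusted estimate = 26,074 / 1,000 = 26.074 → 26.1%.

26.1%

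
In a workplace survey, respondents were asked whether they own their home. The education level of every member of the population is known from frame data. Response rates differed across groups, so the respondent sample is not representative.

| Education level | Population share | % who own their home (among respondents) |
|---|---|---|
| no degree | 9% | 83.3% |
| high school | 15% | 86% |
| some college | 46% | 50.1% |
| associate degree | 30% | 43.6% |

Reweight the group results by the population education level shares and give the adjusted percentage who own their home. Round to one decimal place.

Reweight to the known education level distribution:
  no degree: 0.09 × 83.3 = 7.497
  high school: 0.15 × 86 = 12.9
  some college: 0.46 × 50.1 = 23.046
  associate degree: 0.3 × 43.6 = 13.08
Post-stratified estimate = 56.523 → 56.5%.

56.5%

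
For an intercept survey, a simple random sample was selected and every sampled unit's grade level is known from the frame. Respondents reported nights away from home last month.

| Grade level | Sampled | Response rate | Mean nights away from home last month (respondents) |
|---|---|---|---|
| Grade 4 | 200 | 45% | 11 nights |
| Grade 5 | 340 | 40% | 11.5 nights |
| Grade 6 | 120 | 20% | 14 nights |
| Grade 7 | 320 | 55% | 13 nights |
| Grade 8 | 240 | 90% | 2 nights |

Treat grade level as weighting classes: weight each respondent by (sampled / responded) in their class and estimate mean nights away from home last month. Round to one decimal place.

10.2

Weighting each respondent by the inverse class response rate inflates each class back to its sampled size, so the class weight is n_sampled:
  Grade 4: 200 × 11 = 2200
  Grade 5: 340 × 11.5 = 3910
  Grade 6: 120 × 14 = 1680
  Grade 7: 320 × 13 = 4160
  Grade 8: 240 × 2 = 480
Adjusted estimate = 12,430 / 1,220 = 10.1885 → 10.2.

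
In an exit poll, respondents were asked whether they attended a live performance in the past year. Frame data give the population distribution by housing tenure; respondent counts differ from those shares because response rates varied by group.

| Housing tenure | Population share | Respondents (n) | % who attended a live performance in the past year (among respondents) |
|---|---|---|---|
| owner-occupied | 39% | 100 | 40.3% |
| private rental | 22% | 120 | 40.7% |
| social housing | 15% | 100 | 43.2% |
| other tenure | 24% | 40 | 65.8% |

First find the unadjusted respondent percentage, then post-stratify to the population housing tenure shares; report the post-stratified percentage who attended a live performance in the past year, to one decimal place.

46.9%

Unadjusted (pooled respondent) estimate weights by respondent counts:
  (100/360)×40.3 + (120/360)×40.7 + (100/360)×43.2 + (40/360)×65.8 = 44.0722%
Post-stratified estimate weights by population shares:
  0.39×40.3 + 0.22×40.7 + 0.15×43.2 + 0.24×65.8 = 46.943%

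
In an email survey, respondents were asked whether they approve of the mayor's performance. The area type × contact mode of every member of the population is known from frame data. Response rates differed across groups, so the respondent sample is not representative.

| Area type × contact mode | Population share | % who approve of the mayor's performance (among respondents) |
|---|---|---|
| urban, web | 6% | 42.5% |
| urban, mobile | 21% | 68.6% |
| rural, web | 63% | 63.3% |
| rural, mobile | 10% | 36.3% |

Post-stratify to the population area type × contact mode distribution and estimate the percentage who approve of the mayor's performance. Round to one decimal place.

60.5%

Each cell contributes population-share × respondent value:
  urban, web: 0.06 × 42.5 = 2.55
  urban, mobile: 0.21 × 68.6 = 14.406
  rural, web: 0.63 × 63.3 = 39.879
  rural, mobile: 0.1 × 36.3 = 3.63
Post-stratified estimate = 60.465 → 60.5%.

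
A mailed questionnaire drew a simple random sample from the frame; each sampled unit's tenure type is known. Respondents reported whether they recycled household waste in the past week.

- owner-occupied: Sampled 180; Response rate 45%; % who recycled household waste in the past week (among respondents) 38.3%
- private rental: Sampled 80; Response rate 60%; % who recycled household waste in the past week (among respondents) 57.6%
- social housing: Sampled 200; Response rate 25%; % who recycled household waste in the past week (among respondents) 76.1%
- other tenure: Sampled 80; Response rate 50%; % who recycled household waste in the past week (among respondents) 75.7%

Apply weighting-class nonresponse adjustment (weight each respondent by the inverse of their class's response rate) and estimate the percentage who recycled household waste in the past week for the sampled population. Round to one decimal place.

60.7%

With weight = n_sampled/n_responded per class, the weighted class total is n_sampled:
  owner-occupied: 180 × 38.3 = 6894
  private rental: 80 × 57.6 = 4608
  social housing: 200 × 76.1 = 15220
  other tenure: 80 × 75.7 = 6056
Adjusted estimate = 32,778 / 540 = 60.7 → 60.7%.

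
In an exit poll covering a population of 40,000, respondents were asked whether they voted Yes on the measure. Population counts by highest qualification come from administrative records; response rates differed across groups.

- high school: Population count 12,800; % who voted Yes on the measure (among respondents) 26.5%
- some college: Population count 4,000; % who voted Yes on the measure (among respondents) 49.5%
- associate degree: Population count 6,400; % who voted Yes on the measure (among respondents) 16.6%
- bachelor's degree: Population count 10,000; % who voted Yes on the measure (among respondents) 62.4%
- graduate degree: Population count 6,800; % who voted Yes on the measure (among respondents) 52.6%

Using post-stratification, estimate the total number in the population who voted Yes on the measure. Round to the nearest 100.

16,300

Apply each group's respondent rate to its population count:
  high school: 12,800 × 26.5% = 3392
  some college: 4,000 × 49.5% = 1980
  associate degree: 6,400 × 16.6% = 1062.4
  bachelor's degree: 10,000 × 62.4% = 6240
  graduate degree: 6,800 × 52.6% = 3576.8
Estimated total = 16251.2 → 16,300.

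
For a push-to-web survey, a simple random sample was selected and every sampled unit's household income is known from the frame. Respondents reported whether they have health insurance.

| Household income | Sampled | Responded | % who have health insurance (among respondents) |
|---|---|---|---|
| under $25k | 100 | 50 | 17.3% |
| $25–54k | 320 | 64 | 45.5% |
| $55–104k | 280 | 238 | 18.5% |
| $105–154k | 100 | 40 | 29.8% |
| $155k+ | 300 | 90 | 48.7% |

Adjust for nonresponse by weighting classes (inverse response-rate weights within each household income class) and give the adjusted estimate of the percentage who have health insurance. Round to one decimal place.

35.5%

Class response rates: under $25k 50/100 = 50%, $25–54k 64/320 = 20%, $55–104k 238/280 = 85%, $105–154k 40/100 = 40%, $155k+ 90/300 = 30%.
Each respondent's weight = sampled/responded in their class; summing within a class gives n_sampled, so:
  under $25k: 100 × 17.3 = 1730
  $25–54k: 320 × 45.5 = 14,560
  $55–104k: 280 × 18.5 = 5180
  $105–154k: 100 × 29.8 = 2980
  $155k+: 300 × 48.7 = 14,610
Adjusted estimate = 39,060 / 1,100 = 35.5091 → 35.5%.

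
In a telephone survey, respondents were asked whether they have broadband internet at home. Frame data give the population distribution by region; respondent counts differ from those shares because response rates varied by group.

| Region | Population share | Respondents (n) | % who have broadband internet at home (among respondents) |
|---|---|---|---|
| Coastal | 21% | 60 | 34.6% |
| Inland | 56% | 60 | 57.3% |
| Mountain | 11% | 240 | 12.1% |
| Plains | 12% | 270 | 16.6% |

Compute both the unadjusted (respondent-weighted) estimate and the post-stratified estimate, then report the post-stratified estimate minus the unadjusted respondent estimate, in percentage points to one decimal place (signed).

Without adjustment, the pooled respondent share is:
  (60/630)×34.6 + (60/630)×57.3 + (240/630)×12.1 + (270/630)×16.6 = 20.4762%
Reweighting by population region shares:
  0.21×34.6 + 0.56×57.3 + 0.11×12.1 + 0.12×16.6 = 42.677%
Difference = 42.677 − 20.4762 = 22.2008 pp.

+22.2 percentage points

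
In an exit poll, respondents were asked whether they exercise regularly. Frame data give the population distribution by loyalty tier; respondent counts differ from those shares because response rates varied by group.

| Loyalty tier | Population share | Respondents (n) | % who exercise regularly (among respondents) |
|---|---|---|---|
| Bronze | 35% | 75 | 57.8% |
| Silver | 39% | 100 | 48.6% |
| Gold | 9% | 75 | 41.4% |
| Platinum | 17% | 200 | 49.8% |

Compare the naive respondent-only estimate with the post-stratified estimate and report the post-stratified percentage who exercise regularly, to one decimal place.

Naive respondent-only estimate (weights = respondent counts):
  (75/450)×57.8 + (100/450)×48.6 + (75/450)×41.4 + (200/450)×49.8 = 49.4667%
Post-stratifying to population shares instead:
  0.35×57.8 + 0.39×48.6 + 0.09×41.4 + 0.17×49.8 = 51.376%

51.4%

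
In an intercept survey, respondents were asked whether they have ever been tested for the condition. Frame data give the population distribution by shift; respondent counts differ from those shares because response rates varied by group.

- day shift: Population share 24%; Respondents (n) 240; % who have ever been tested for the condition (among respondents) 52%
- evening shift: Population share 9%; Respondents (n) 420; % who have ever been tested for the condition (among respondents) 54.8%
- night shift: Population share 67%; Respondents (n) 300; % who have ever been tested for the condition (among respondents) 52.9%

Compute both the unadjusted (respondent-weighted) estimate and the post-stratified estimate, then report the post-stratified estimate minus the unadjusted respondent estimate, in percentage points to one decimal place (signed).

-0.7 percentage points

Unadjusted (pooled respondent) estimate weights by respondent counts:
  (240/960)×52 + (420/960)×54.8 + (300/960)×52.9 = 53.5063%
Post-stratifying to population shares instead:
  0.24×52 + 0.09×54.8 + 0.67×52.9 = 52.855%
Difference = 52.855 − 53.5063 = -0.6513 pp.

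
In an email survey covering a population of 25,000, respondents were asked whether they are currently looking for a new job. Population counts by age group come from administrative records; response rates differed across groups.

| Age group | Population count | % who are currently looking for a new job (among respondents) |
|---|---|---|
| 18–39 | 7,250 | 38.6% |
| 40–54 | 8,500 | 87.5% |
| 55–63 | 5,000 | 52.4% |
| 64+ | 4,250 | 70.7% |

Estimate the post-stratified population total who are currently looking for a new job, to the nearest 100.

15,900

Apply each group's respondent rate to its population count:
  18–39: 7,250 × 38.6% = 2798.5
  40–54: 8,500 × 87.5% = 7437.5
  55–63: 5,000 × 52.4% = 2620
  64+: 4,250 × 70.7% = 3004.75
Estimated total = 15860.8 → 15,900.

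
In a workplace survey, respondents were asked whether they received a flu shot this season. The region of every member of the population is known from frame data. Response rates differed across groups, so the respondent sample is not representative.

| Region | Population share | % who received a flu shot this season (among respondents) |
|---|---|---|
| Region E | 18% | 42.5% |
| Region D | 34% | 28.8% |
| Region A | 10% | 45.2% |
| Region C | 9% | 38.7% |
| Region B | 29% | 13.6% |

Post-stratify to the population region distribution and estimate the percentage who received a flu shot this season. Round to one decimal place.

29.4%

Reweight to the known region distribution:
  Region E: 0.18 × 42.5 = 7.65
  Region D: 0.34 × 28.8 = 9.792
  Region A: 0.1 × 45.2 = 4.52
  Region C: 0.09 × 38.7 = 3.483
  Region B: 0.29 × 13.6 = 3.944
Post-stratified estimate = 29.389 → 29.4%.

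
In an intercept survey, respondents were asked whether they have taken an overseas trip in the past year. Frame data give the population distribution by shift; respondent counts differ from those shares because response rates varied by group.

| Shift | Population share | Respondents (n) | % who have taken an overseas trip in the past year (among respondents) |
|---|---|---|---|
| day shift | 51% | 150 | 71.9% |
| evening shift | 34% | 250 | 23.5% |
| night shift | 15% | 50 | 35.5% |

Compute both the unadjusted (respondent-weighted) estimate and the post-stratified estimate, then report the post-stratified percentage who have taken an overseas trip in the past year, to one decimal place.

Naive respondent-only estimate (weights = respondent counts):
  (150/450)×71.9 + (250/450)×23.5 + (50/450)×35.5 = 40.9667%
Post-stratifying to population shares instead:
  0.51×71.9 + 0.34×23.5 + 0.15×35.5 = 49.984%

50.0%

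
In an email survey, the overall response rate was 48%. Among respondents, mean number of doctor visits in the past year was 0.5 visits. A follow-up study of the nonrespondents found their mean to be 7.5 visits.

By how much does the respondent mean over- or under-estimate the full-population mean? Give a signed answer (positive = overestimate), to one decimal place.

Nonresponse fraction = 1 − 0.48 = 0.52.
Bias = (nonresponse fraction) × (respondent mean − nonrespondent mean)
     = 0.52 × (0.5 − 7.5) = 0.52 × -7 = -3.64.

-3.6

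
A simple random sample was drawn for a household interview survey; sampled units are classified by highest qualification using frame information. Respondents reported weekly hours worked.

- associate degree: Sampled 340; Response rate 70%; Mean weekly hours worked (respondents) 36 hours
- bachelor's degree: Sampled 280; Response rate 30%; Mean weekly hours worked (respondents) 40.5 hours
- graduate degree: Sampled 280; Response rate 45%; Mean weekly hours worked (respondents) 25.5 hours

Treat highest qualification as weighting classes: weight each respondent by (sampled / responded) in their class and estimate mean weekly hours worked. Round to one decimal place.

Inverse-response-rate weighting restores each class to its sampled count, so class totals weight by n_sampled:
  associate degree: 340 × 36 = 12,240
  bachelor's degree: 280 × 40.5 = 11,340
  graduate degree: 280 × 25.5 = 7140
Adjusted estimate = 30,720 / 900 = 34.1333 → 34.1.

34.1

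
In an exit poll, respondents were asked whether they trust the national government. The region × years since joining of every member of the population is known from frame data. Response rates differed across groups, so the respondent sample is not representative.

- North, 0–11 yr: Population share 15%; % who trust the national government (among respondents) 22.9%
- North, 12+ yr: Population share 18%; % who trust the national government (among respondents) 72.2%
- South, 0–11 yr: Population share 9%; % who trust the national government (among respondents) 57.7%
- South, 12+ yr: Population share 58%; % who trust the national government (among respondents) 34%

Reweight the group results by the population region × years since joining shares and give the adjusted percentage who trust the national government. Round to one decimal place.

Reweight to the known region × years since joining distribution:
  North, 0–11 yr: 0.15 × 22.9 = 3.435
  North, 12+ yr: 0.18 × 72.2 = 12.996
  South, 0–11 yr: 0.09 × 57.7 = 5.193
  South, 12+ yr: 0.58 × 34 = 19.72
Post-stratified estimate = 41.344 → 41.3%.

41.3%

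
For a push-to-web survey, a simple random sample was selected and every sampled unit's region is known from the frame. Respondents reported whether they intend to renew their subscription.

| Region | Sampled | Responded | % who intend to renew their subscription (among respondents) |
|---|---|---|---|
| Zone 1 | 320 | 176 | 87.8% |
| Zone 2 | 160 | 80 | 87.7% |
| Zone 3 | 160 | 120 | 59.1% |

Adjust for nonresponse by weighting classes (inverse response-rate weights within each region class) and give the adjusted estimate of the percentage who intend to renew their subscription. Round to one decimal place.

80.6%

Class response rates: Zone 1 176/320 = 55%, Zone 2 80/160 = 50%, Zone 3 120/160 = 75%.
Weighting each respondent by the inverse class response rate inflates each class back to its sampled size, so the class weight is n_sampled:
  Zone 1: 320 × 87.8 = 28,096
  Zone 2: 160 × 87.7 = 14,032
  Zone 3: 160 × 59.1 = 9456
Adjusted estimate = 51,584 / 640 = 80.6 → 80.6%.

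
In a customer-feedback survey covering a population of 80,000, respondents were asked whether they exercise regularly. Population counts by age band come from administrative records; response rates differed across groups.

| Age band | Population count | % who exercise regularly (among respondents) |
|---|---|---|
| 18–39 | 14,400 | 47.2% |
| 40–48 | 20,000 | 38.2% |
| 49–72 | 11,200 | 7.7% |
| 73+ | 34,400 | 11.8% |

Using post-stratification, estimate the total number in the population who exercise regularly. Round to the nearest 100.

Estimated count per cell = population count × respondent percentage:
  18–39: 14,400 × 47.2% = 6796.8
  40–48: 20,000 × 38.2% = 7640
  49–72: 11,200 × 7.7% = 862.4
  73+: 34,400 × 11.8% = 4059.2
Estimated total = 19358.4 → 19,400.

19,400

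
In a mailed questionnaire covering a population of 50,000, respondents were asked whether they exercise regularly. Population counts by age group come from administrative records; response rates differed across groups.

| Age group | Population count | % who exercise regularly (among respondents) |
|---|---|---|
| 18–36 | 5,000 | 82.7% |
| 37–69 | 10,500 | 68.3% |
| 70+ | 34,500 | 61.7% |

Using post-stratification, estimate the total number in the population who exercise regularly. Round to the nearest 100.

32,600

Each cell contributes its population count × the respondent rate:
  18–36: 5,000 × 82.7% = 4135
  37–69: 10,500 × 68.3% = 7171.5
  70+: 34,500 × 61.7% = 21286.5
Estimated total = 32,593 → 32,600.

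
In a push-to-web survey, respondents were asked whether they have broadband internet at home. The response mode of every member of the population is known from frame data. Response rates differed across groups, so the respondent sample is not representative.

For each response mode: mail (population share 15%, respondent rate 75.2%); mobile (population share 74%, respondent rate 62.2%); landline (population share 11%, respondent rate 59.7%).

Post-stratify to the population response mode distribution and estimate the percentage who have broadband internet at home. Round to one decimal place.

Weight each group's respondent value by its population share:
  mail: 0.15 × 75.2 = 11.28
  mobile: 0.74 × 62.2 = 46.028
  landline: 0.11 × 59.7 = 6.567
Post-stratified estimate = 63.875 → 63.9%.

63.9%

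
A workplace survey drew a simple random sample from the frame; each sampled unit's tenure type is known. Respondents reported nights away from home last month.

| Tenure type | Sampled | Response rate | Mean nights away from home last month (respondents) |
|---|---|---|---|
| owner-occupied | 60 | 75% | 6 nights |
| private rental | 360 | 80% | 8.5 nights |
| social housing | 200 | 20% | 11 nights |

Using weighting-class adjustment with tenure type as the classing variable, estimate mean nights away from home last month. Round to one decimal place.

With weight = n_sampled/n_responded per class, the weighted class total is n_sampled:
  owner-occupied: 60 × 6 = 360
  private rental: 360 × 8.5 = 3060
  social housing: 200 × 11 = 2200
Adjusted estimate = 5620 / 620 = 9.06452 → 9.1.

9.1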